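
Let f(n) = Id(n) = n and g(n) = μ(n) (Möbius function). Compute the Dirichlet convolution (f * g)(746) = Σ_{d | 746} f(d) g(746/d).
(Id * μ)(746) = 372

Divisors of 746: [1, 2, 373, 746]. For each d | 746:
  d = 1: Id(1) · μ(746/1) = 1 · 1 = 1
  d = 2: Id(2) · μ(746/2) = 2 · -1 = -2
  d = 373: Id(373) · μ(746/373) = 373 · -1 = -373
  d = 746: Id(746) · μ(746/746) = 746 · 1 = 746
Summing: (Id * μ)(746) = 1 + -2 + -373 + 746 = 372.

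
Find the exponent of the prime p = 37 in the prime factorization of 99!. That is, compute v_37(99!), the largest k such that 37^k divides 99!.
v_37(99!) = 2

Legendre's formula: v_p(n!) = Σ_{k ≥ 1} ⌊n / p^k⌋. For p = 37, n = 99, the terms are:
  ⌊99/37^1⌋ = ⌊99/37⌋ = 2
(the next term ⌊99/37^2⌋ = 0, terminating the sum). Summing: v_37(99!) = 2 = 2.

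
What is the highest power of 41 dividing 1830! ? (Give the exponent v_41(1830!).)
v_41(1830!) = 45

Legendre's formula: v_p(n!) = Σ_{k ≥ 1} ⌊n / p^k⌋. For p = 41, n = 1830, the terms are:
  ⌊1830/41^1⌋ = ⌊1830/41⌋ = 44
  ⌊1830/41^2⌋ = ⌊1830/1681⌋ = 1
(the next term ⌊1830/41^3⌋ = 0, terminating the sum). Summing: v_41(1830!) = 44 + 1 = 45.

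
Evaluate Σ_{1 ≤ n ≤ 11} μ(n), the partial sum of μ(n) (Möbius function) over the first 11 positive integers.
Σ_{n ≤ 11} μ(n) = -2

Compute μ(n) for each 1 ≤ n ≤ 11: μ(1) = 1, μ(2) = -1, μ(3) = -1, μ(4) = 0, μ(5) = -1, μ(6) = 1, μ(7) = -1, μ(8) = 0, μ(9) = 0, μ(10) = 1, μ(11) = -1. Summing all 11 values: -2. (Mertens function M(x) = Σ_{n ≤ x} μ(n); on average M(x) should be small (PNT ⟺ M(x) = o(x)).)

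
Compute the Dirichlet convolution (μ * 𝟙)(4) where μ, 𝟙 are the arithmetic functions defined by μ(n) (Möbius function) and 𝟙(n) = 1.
(μ * 𝟙)(4) = 0

Divisors of 4: [1, 2, 4]. For each d | 4:
  d = 1: μ(1) · 𝟙(4/1) = 1 · 1 = 1
  d = 2: μ(2) · 𝟙(4/2) = -1 · 1 = -1
  d = 4: μ(4) · 𝟙(4/4) = 0 · 1 = 0
Summing: (μ * 𝟙)(4) = 1 + -1 + 0 = 0.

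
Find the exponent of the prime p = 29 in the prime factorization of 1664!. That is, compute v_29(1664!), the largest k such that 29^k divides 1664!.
v_29(1664!) = 58

Legendre's formula: v_p(n!) = Σ_{k ≥ 1} ⌊n / p^k⌋. For p = 29, n = 1664, the terms are:
  ⌊1664/29^1⌋ = ⌊1664/29⌋ = 57
  ⌊1664/29^2⌋ = ⌊1664/841⌋ = 1
(the next term ⌊1664/29^3⌋ = 0, terminating the sum). Summing: v_29(1664!) = 57 + 1 = 58.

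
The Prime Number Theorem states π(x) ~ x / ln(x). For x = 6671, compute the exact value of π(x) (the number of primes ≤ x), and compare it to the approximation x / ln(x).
π(6671) = 859;  x/ln(x) ≈ 757.59;  relative error ≈ 11.81%.

Directly count primes up to 6671: π(6671) = 859. The PNT approximation gives 6671/ln(6671) ≈ 6671/8.80553 ≈ 757.59. Relative error (π(x) − x/ln(x)) / π(x) ≈ 11.81%; the approximation is known to undercount slightly (Li(x) is a better estimate).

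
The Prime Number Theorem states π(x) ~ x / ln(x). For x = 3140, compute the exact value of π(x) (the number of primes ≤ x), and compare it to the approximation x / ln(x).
π(3140) = 446;  x/ln(x) ≈ 389.97;  relative error ≈ 12.56%.

Directly count primes up to 3140: π(3140) = 446. The PNT approximation gives 3140/ln(3140) ≈ 3140/8.05198 ≈ 389.97. Relative error (π(x) − x/ln(x)) / π(x) ≈ 12.56%; the approximation is known to undercount slightly (Li(x) is a better estimate).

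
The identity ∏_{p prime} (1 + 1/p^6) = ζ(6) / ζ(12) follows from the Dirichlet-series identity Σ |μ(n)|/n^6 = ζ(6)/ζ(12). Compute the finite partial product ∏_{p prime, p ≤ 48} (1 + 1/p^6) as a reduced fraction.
∏ = 862155056480201047883460386910418315829132841121015872043175453729006428800800000/847666095717512475523225986389496867701830685289319692004055511811488189213173229

The primes p ≤ 48 are [2, 3, 5, 7, 11, 13, 17, 19, 23, 29, 31, 37, 41, 43, 47]. For each, (1 + 1/p^6) = (p^6 + 1)/p^6. Multiplying these fractions over p ∈ [2, 3, 5, 7, 11, 13, 17, 19, 23, 29, 31, 37, 41, 43, 47] gives 862155056480201047883460386910418315829132841121015872043175453729006428800800000/847666095717512475523225986389496867701830685289319692004055511811488189213173229. (In the limit P → ∞ this tends to ζ(6)/ζ(12).)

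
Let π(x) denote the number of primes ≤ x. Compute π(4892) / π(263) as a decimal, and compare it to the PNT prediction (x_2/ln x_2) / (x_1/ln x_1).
π(4892)/π(263) = 654/56 ≈ 11.6786;  PNT prediction ≈ 12.2003.

π(263) = 56 and π(4892) = 654, so π(4892)/π(263) ≈ 11.6786. The PNT-predicted ratio is (4892/ln(4892)) / (263/ln(263)) ≈ 12.2003. The two agree to within a few percent, as expected.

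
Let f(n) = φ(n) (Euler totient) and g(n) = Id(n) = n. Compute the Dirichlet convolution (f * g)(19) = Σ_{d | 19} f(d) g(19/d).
(φ * Id)(19) = 37

Divisors of 19: [1, 19]. For each d | 19:
  d = 1: φ(1) · Id(19/1) = 1 · 19 = 19
  d = 19: φ(19) · Id(19/19) = 18 · 1 = 18
Summing: (φ * Id)(19) = 19 + 18 = 37.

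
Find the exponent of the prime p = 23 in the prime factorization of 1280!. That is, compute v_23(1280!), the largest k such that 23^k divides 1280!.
v_23(1280!) = 57

Legendre's formula: v_p(n!) = Σ_{k ≥ 1} ⌊n / p^k⌋. For p = 23, n = 1280, the terms are:
  ⌊1280/23^1⌋ = ⌊1280/23⌋ = 55
  ⌊1280/23^2⌋ = ⌊1280/529⌋ = 2
(the next term ⌊1280/23^3⌋ = 0, terminating the sum). Summing: v_23(1280!) = 55 + 2 = 57.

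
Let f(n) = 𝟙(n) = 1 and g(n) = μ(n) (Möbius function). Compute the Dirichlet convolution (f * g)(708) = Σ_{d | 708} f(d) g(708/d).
(𝟙 * μ)(708) = 0

Divisors of 708: [1, 2, 3, 4, 6, 12, 59, 118, 177, 236, 354, 708]. For each d | 708:
  d = 1: 𝟙(1) · μ(708/1) = 1 · 0 = 0
  d = 2: 𝟙(2) · μ(708/2) = 1 · -1 = -1
  d = 3: 𝟙(3) · μ(708/3) = 1 · 0 = 0
  d = 4: 𝟙(4) · μ(708/4) = 1 · 1 = 1
  d = 6: 𝟙(6) · μ(708/6) = 1 · 1 = 1
  d = 12: 𝟙(12) · μ(708/12) = 1 · -1 = -1
  d = 59: 𝟙(59) · μ(708/59) = 1 · 0 = 0
  d = 118: 𝟙(118) · μ(708/118) = 1 · 1 = 1
  d = 177: 𝟙(177) · μ(708/177) = 1 · 0 = 0
  d = 236: 𝟙(236) · μ(708/236) = 1 · -1 = -1
  d = 354: 𝟙(354) · μ(708/354) = 1 · -1 = -1
  d = 708: 𝟙(708) · μ(708/708) = 1 · 1 = 1
Summing: (𝟙 * μ)(708) = 0 + -1 + 0 + 1 + 1 + -1 + 0 + 1 + 0 + -1 + -1 + 1 = 0.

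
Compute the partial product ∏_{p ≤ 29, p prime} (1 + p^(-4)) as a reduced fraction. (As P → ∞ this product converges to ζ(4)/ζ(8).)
∏ = 408418518091992985088034449701042208/378893302350878356551852293056730625

The primes p ≤ 29 are [2, 3, 5, 7, 11, 13, 17, 19, 23, 29]. For each, (1 + 1/p^4) = (p^4 + 1)/p^4. Multiplying these fractions over p ∈ [2, 3, 5, 7, 11, 13, 17, 19, 23, 29] gives 408418518091992985088034449701042208/378893302350878356551852293056730625. (In the limit P → ∞ this tends to ζ(4)/ζ(8).)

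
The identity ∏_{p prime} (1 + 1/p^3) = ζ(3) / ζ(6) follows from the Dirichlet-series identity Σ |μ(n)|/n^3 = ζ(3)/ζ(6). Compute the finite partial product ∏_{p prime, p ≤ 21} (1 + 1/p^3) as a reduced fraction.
∏ = 223851228120576/189501362017825

The primes p ≤ 21 are [2, 3, 5, 7, 11, 13, 17, 19]. For each, (1 + 1/p^3) = (p^3 + 1)/p^3. Multiplying these fractions over p ∈ [2, 3, 5, 7, 11, 13, 17, 19] gives 223851228120576/189501362017825. (In the limit P → ∞ this tends to ζ(3)/ζ(6).)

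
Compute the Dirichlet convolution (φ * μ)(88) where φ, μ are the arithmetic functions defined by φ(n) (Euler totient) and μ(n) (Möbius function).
(φ * μ)(88) = 18

Divisors of 88: [1, 2, 4, 8, 11, 22, 44, 88]. For each d | 88:
  d = 1: φ(1) · μ(88/1) = 1 · 0 = 0
  d = 2: φ(2) · μ(88/2) = 1 · 0 = 0
  d = 4: φ(4) · μ(88/4) = 2 · 1 = 2
  d = 8: φ(8) · μ(88/8) = 4 · -1 = -4
  d = 11: φ(11) · μ(88/11) = 10 · 0 = 0
  d = 22: φ(22) · μ(88/22) = 10 · 0 = 0
  d = 44: φ(44) · μ(88/44) = 20 · -1 = -20
  d = 88: φ(88) · μ(88/88) = 40 · 1 = 40
Summing: (φ * μ)(88) = 0 + 0 + 2 + -4 + 0 + 0 + -20 + 40 = 18.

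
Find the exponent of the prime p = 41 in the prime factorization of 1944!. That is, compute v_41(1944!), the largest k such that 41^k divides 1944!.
v_41(1944!) = 48

Legendre's formula: v_p(n!) = Σ_{k ≥ 1} ⌊n / p^k⌋. For p = 41, n = 1944, the terms are:
  ⌊1944/41^1⌋ = ⌊1944/41⌋ = 47
  ⌊1944/41^2⌋ = ⌊1944/1681⌋ = 1
(the next term ⌊1944/41^3⌋ = 0, terminating the sum). Summing: v_41(1944!) = 47 + 1 = 48.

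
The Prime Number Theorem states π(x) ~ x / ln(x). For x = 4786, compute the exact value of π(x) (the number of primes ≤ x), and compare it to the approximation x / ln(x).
π(4786) = 642;  x/ln(x) ≈ 564.82;  relative error ≈ 12.02%.

Directly count primes up to 4786: π(4786) = 642. The PNT approximation gives 4786/ln(4786) ≈ 4786/8.47345 ≈ 564.82. Relative error (π(x) − x/ln(x)) / π(x) ≈ 12.02%; the approximation is known to undercount slightly (Li(x) is a better estimate).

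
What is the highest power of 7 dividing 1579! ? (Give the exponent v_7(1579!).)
v_7(1579!) = 261

Legendre's formula: v_p(n!) = Σ_{k ≥ 1} ⌊n / p^k⌋. For p = 7, n = 1579, the terms are:
  ⌊1579/7^1⌋ = ⌊1579/7⌋ = 225
  ⌊1579/7^2⌋ = ⌊1579/49⌋ = 32
  ⌊1579/7^3⌋ = ⌊1579/343⌋ = 4
(the next term ⌊1579/7^4⌋ = 0, terminating the sum). Summing: v_7(1579!) = 225 + 32 + 4 = 261.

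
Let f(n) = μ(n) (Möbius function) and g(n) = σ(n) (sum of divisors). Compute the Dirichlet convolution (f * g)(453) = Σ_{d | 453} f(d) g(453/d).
(μ * σ)(453) = 453

Divisors of 453: [1, 3, 151, 453]. For each d | 453:
  d = 1: μ(1) · σ(453/1) = 1 · 608 = 608
  d = 3: μ(3) · σ(453/3) = -1 · 152 = -152
  d = 151: μ(151) · σ(453/151) = -1 · 4 = -4
  d = 453: μ(453) · σ(453/453) = 1 · 1 = 1
Summing: (μ * σ)(453) = 608 + -152 + -4 + 1 = 453.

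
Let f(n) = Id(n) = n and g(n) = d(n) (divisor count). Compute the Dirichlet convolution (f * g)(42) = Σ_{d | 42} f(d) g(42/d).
(Id * d)(42) = 180

Divisors of 42: [1, 2, 3, 6, 7, 14, 21, 42]. For each d | 42:
  d = 1: Id(1) · d(42/1) = 1 · 8 = 8
  d = 2: Id(2) · d(42/2) = 2 · 4 = 8
  d = 3: Id(3) · d(42/3) = 3 · 4 = 12
  d = 6: Id(6) · d(42/6) = 6 · 2 = 12
  d = 7: Id(7) · d(42/7) = 7 · 4 = 28
  d = 14: Id(14) · d(42/14) = 14 · 2 = 28
  d = 21: Id(21) · d(42/21) = 21 · 2 = 42
  d = 42: Id(42) · d(42/42) = 42 · 1 = 42
Summing: (Id * d)(42) = 8 + 8 + 12 + 12 + 28 + 28 + 42 + 42 = 180.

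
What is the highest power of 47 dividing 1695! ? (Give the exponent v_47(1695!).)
v_47(1695!) = 36

Legendre's formula: v_p(n!) = Σ_{k ≥ 1} ⌊n / p^k⌋. For p = 47, n = 1695, the terms are:
  ⌊1695/47^1⌋ = ⌊1695/47⌋ = 36
(the next term ⌊1695/47^2⌋ = 0, terminating the sum). Summing: v_47(1695!) = 36 = 36.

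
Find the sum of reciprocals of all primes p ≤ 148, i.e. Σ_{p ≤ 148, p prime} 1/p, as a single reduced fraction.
Σ 1/p = 18825509850919239131453102166593625244431364344421618363/10014646650599190067509233131649940057366334653200433090

π(148) = 34, so the primes ≤ 148 are [2, 3, 5, 7, 11, 13, 17, 19, 23, 29, 31, 37, 41, 43, 47, 53, 59, 61, 67, 71, 73, 79, 83, 89, 97, 101, 103, 107, 109, 113, 127, 131, 137, 139]. Summing 1/p over these primes: 18825509850919239131453102166593625244431364344421618363/10014646650599190067509233131649940057366334653200433090 ≈ 1.8798. Mertens estimate ln ln(148) + 0.2615 ≈ 1.8704.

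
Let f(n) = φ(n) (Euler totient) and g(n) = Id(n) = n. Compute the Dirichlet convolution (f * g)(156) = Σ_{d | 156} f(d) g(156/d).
(φ * Id)(156) = 1000

Divisors of 156: [1, 2, 3, 4, 6, 12, 13, 26, 39, 52, 78, 156]. For each d | 156:
  d = 1: φ(1) · Id(156/1) = 1 · 156 = 156
  d = 2: φ(2) · Id(156/2) = 1 · 78 = 78
  d = 3: φ(3) · Id(156/3) = 2 · 52 = 104
  d = 4: φ(4) · Id(156/4) = 2 · 39 = 78
  d = 6: φ(6) · Id(156/6) = 2 · 26 = 52
  d = 12: φ(12) · Id(156/12) = 4 · 13 = 52
  d = 13: φ(13) · Id(156/13) = 12 · 12 = 144
  d = 26: φ(26) · Id(156/26) = 12 · 6 = 72
  d = 39: φ(39) · Id(156/39) = 24 · 4 = 96
  d = 52: φ(52) · Id(156/52) = 24 · 3 = 72
  d = 78: φ(78) · Id(156/78) = 24 · 2 = 48
  d = 156: φ(156) · Id(156/156) = 48 · 1 = 48
Summing: (φ * Id)(156) = 156 + 78 + 104 + 78 + 52 + 52 + 144 + 72 + 96 + 72 + 48 + 48 = 1000.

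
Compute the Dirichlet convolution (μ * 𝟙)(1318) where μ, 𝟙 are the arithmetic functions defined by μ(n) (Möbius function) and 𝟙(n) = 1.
(μ * 𝟙)(1318) = 0

Divisors of 1318: [1, 2, 659, 1318]. For each d | 1318:
  d = 1: μ(1) · 𝟙(1318/1) = 1 · 1 = 1
  d = 2: μ(2) · 𝟙(1318/2) = -1 · 1 = -1
  d = 659: μ(659) · 𝟙(1318/659) = -1 · 1 = -1
  d = 1318: μ(1318) · 𝟙(1318/1318) = 1 · 1 = 1
Summing: (μ * 𝟙)(1318) = 1 + -1 + -1 + 1 = 0.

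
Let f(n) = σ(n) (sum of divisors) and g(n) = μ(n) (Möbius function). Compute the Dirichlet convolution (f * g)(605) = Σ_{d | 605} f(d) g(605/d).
(σ * μ)(605) = 605

Divisors of 605: [1, 5, 11, 55, 121, 605]. For each d | 605:
  d = 1: σ(1) · μ(605/1) = 1 · 0 = 0
  d = 5: σ(5) · μ(605/5) = 6 · 0 = 0
  d = 11: σ(11) · μ(605/11) = 12 · 1 = 12
  d = 55: σ(55) · μ(605/55) = 72 · -1 = -72
  d = 121: σ(121) · μ(605/121) = 133 · -1 = -133
  d = 605: σ(605) · μ(605/605) = 798 · 1 = 798
Summing: (σ * μ)(605) = 0 + 0 + 12 + -72 + -133 + 798 = 605.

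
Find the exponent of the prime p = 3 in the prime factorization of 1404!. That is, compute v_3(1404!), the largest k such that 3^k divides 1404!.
v_3(1404!) = 699

Legendre's formula: v_p(n!) = Σ_{k ≥ 1} ⌊n / p^k⌋. For p = 3, n = 1404, the terms are:
  ⌊1404/3^1⌋ = ⌊1404/3⌋ = 468
  ⌊1404/3^2⌋ = ⌊1404/9⌋ = 156
  ⌊1404/3^3⌋ = ⌊1404/27⌋ = 52
  ⌊1404/3^4⌋ = ⌊1404/81⌋ = 17
  ⌊1404/3^5⌋ = ⌊1404/243⌋ = 5
  ⌊1404/3^6⌋ = ⌊1404/729⌋ = 1
(the next term ⌊1404/3^7⌋ = 0, terminating the sum). Summing: v_3(1404!) = 468 + 156 + 52 + 17 + 5 + 1 = 699.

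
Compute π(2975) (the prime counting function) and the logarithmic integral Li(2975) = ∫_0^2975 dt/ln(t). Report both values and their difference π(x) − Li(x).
π(2975) = 429;  Li(2975) ≈ 439.64;  π(x) − Li(x) ≈ -10.64.

Direct count of primes ≤ 2975 gives π(2975) = 429. Numerical evaluation of the logarithmic integral gives Li(2975) ≈ 439.64. The difference π(x) − Li(x) ≈ -10.64 is typically negative for small/moderate x (Li(x) overestimates), though Littlewood's theorem shows this sign changes infinitely often.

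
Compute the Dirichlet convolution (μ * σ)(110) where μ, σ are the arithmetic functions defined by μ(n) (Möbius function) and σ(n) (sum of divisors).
(μ * σ)(110) = 110

Divisors of 110: [1, 2, 5, 10, 11, 22, 55, 110]. For each d | 110:
  d = 1: μ(1) · σ(110/1) = 1 · 216 = 216
  d = 2: μ(2) · σ(110/2) = -1 · 72 = -72
  d = 5: μ(5) · σ(110/5) = -1 · 36 = -36
  d = 10: μ(10) · σ(110/10) = 1 · 12 = 12
  d = 11: μ(11) · σ(110/11) = -1 · 18 = -18
  d = 22: μ(22) · σ(110/22) = 1 · 6 = 6
  d = 55: μ(55) · σ(110/55) = 1 · 3 = 3
  d = 110: μ(110) · σ(110/110) = -1 · 1 = -1
Summing: (μ * σ)(110) = 216 + -72 + -36 + 12 + -18 + 6 + 3 + -1 = 110.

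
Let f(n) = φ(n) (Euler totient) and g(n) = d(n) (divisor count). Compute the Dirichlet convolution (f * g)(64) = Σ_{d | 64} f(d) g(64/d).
(φ * d)(64) = 127

Divisors of 64: [1, 2, 4, 8, 16, 32, 64]. For each d | 64:
  d = 1: φ(1) · d(64/1) = 1 · 7 = 7
  d = 2: φ(2) · d(64/2) = 1 · 6 = 6
  d = 4: φ(4) · d(64/4) = 2 · 5 = 10
  d = 8: φ(8) · d(64/8) = 4 · 4 = 16
  d = 16: φ(16) · d(64/16) = 8 · 3 = 24
  d = 32: φ(32) · d(64/32) = 16 · 2 = 32
  d = 64: φ(64) · d(64/64) = 32 · 1 = 32
Summing: (φ * d)(64) = 7 + 6 + 10 + 16 + 24 + 32 + 32 = 127.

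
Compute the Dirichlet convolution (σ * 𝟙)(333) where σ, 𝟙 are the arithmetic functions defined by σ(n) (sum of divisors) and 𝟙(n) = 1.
(σ * 𝟙)(333) = 702

Divisors of 333: [1, 3, 9, 37, 111, 333]. For each d | 333:
  d = 1: σ(1) · 𝟙(333/1) = 1 · 1 = 1
  d = 3: σ(3) · 𝟙(333/3) = 4 · 1 = 4
  d = 9: σ(9) · 𝟙(333/9) = 13 · 1 = 13
  d = 37: σ(37) · 𝟙(333/37) = 38 · 1 = 38
  d = 111: σ(111) · 𝟙(333/111) = 152 · 1 = 152
  d = 333: σ(333) · 𝟙(333/333) = 494 · 1 = 494
Summing: (σ * 𝟙)(333) = 1 + 4 + 13 + 38 + 152 + 494 = 702.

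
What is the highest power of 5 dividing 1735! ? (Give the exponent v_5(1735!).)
v_5(1735!) = 431

Legendre's formula: v_p(n!) = Σ_{k ≥ 1} ⌊n / p^k⌋. For p = 5, n = 1735, the terms are:
  ⌊1735/5^1⌋ = ⌊1735/5⌋ = 347
  ⌊1735/5^2⌋ = ⌊1735/25⌋ = 69
  ⌊1735/5^3⌋ = ⌊1735/125⌋ = 13
  ⌊1735/5^4⌋ = ⌊1735/625⌋ = 2
(the next term ⌊1735/5^5⌋ = 0, terminating the sum). Summing: v_5(1735!) = 347 + 69 + 13 + 2 = 431.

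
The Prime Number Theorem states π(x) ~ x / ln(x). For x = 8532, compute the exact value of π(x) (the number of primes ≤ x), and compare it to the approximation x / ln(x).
π(8532) = 1063;  x/ln(x) ≈ 942.60;  relative error ≈ 11.33%.

Directly count primes up to 8532: π(8532) = 1063. The PNT approximation gives 8532/ln(8532) ≈ 8532/9.05158 ≈ 942.60. Relative error (π(x) − x/ln(x)) / π(x) ≈ 11.33%; the approximation is known to undercount slightly (Li(x) is a better estimate).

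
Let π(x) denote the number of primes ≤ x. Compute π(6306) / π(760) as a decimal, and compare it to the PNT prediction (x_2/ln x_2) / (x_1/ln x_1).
π(6306)/π(760) = 820/134 ≈ 6.1194;  PNT prediction ≈ 6.2907.

π(760) = 134 and π(6306) = 820, so π(6306)/π(760) ≈ 6.1194. The PNT-predicted ratio is (6306/ln(6306)) / (760/ln(760)) ≈ 6.2907. The two agree to within a few percent, as expected.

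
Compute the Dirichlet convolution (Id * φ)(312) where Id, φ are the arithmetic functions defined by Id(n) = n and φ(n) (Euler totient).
(Id * φ)(312) = 2500

Divisors of 312: [1, 2, 3, 4, 6, 8, 12, 13, 24, 26, 39, 52, 78, 104, 156, 312]. For each d | 312:
  d = 1: Id(1) · φ(312/1) = 1 · 96 = 96
  d = 2: Id(2) · φ(312/2) = 2 · 48 = 96
  d = 3: Id(3) · φ(312/3) = 3 · 48 = 144
  d = 4: Id(4) · φ(312/4) = 4 · 24 = 96
  d = 6: Id(6) · φ(312/6) = 6 · 24 = 144
  d = 8: Id(8) · φ(312/8) = 8 · 24 = 192
  d = 12: Id(12) · φ(312/12) = 12 · 12 = 144
  d = 13: Id(13) · φ(312/13) = 13 · 8 = 104
  d = 24: Id(24) · φ(312/24) = 24 · 12 = 288
  d = 26: Id(26) · φ(312/26) = 26 · 4 = 104
  d = 39: Id(39) · φ(312/39) = 39 · 4 = 156
  d = 52: Id(52) · φ(312/52) = 52 · 2 = 104
  d = 78: Id(78) · φ(312/78) = 78 · 2 = 156
  d = 104: Id(104) · φ(312/104) = 104 · 2 = 208
  d = 156: Id(156) · φ(312/156) = 156 · 1 = 156
  d = 312: Id(312) · φ(312/312) = 312 · 1 = 312
Summing: (Id * φ)(312) = 96 + 96 + 144 + 96 + 144 + 192 + 144 + 104 + 288 + 104 + 156 + 104 + 156 + 208 + 156 + 312 = 2500.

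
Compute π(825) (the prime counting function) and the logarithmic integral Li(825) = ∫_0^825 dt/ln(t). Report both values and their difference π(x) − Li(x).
π(825) = 143;  Li(825) ≈ 151.93;  π(x) − Li(x) ≈ -8.93.

Direct count of primes ≤ 825 gives π(825) = 143. Numerical evaluation of the logarithmic integral gives Li(825) ≈ 151.93. The difference π(x) − Li(x) ≈ -8.93 is typically negative for small/moderate x (Li(x) overestimates), though Littlewood's theorem shows this sign changes infinitely often.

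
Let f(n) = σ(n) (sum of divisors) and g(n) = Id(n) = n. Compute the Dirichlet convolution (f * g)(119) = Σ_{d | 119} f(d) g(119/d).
(σ * Id)(119) = 525

Divisors of 119: [1, 7, 17, 119]. For each d | 119:
  d = 1: σ(1) · Id(119/1) = 1 · 119 = 119
  d = 7: σ(7) · Id(119/7) = 8 · 17 = 136
  d = 17: σ(17) · Id(119/17) = 18 · 7 = 126
  d = 119: σ(119) · Id(119/119) = 144 · 1 = 144
Summing: (σ * Id)(119) = 119 + 136 + 126 + 144 = 525.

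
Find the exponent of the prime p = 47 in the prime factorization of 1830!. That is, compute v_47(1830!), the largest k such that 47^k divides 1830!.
v_47(1830!) = 38

Legendre's formula: v_p(n!) = Σ_{k ≥ 1} ⌊n / p^k⌋. For p = 47, n = 1830, the terms are:
  ⌊1830/47^1⌋ = ⌊1830/47⌋ = 38
(the next term ⌊1830/47^2⌋ = 0, terminating the sum). Summing: v_47(1830!) = 38 = 38.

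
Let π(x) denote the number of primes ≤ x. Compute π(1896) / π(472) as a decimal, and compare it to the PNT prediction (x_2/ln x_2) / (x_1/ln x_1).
π(1896)/π(472) = 290/91 ≈ 3.1868;  PNT prediction ≈ 3.2769.

π(472) = 91 and π(1896) = 290, so π(1896)/π(472) ≈ 3.1868. The PNT-predicted ratio is (1896/ln(1896)) / (472/ln(472)) ≈ 3.2769. The two agree to within a few percent, as expected.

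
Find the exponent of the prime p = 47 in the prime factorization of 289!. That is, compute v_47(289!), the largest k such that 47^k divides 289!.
v_47(289!) = 6

Legendre's formula: v_p(n!) = Σ_{k ≥ 1} ⌊n / p^k⌋. For p = 47, n = 289, the terms are:
  ⌊289/47^1⌋ = ⌊289/47⌋ = 6
(the next term ⌊289/47^2⌋ = 0, terminating the sum). Summing: v_47(289!) = 6 = 6.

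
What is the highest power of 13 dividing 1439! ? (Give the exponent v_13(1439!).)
v_13(1439!) = 118

Legendre's formula: v_p(n!) = Σ_{k ≥ 1} ⌊n / p^k⌋. For p = 13, n = 1439, the terms are:
  ⌊1439/13^1⌋ = ⌊1439/13⌋ = 110
  ⌊1439/13^2⌋ = ⌊1439/169⌋ = 8
(the next term ⌊1439/13^3⌋ = 0, terminating the sum). Summing: v_13(1439!) = 110 + 8 = 118.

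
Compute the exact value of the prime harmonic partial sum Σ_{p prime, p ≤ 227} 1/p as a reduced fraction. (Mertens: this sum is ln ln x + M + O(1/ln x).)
Σ 1/p = 163511827859273678384959815113729742050404828958383078813204061634794561817548326350576887/83311209124804345037562846379881038241134671040860314654617977748077292641632790457335110

π(227) = 49, so the primes ≤ 227 are [2, 3, 5, 7, 11, 13, 17, 19, 23, 29, 31, 37, 41, 43, 47, 53, 59, 61, 67, 71, 73, 79, 83, 89, 97, 101, 103, 107, 109, 113, 127, 131, 137, 139, 149, 151, 157, 163, 167, 173, 179, 181, 191, 193, 197, 199, 211, 223, 227]. Summing 1/p over these primes: 163511827859273678384959815113729742050404828958383078813204061634794561817548326350576887/83311209124804345037562846379881038241134671040860314654617977748077292641632790457335110 ≈ 1.9627. Mertens estimate ln ln(227) + 0.2615 ≈ 1.9525.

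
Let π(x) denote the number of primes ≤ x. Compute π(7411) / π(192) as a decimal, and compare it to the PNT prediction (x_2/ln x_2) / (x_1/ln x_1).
π(7411)/π(192) = 940/43 ≈ 21.8605;  PNT prediction ≈ 22.7741.

π(192) = 43 and π(7411) = 940, so π(7411)/π(192) ≈ 21.8605. The PNT-predicted ratio is (7411/ln(7411)) / (192/ln(192)) ≈ 22.7741. The two agree to within a few percent, as expected.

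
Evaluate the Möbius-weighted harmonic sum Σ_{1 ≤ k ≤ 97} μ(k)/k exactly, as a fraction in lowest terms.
Σ μ(k)/k = 11962644395524974654034383169459538/384261327324253070792183691221959345

Values of μ(k) for 1 ≤ k ≤ 97: μ(1) = 1, μ(2) = -1, μ(3) = -1, μ(5) = -1, μ(6) = 1, μ(7) = -1, μ(10) = 1, μ(11) = -1, μ(13) = -1, μ(14) = 1, μ(15) = 1, μ(17) = -1, μ(19) = -1, μ(21) = 1, μ(22) = 1, μ(23) = -1, μ(26) = 1, μ(29) = -1, μ(30) = -1, μ(31) = -1, μ(33) = 1, μ(34) = 1, μ(35) = 1, μ(37) = -1, μ(38) = 1, μ(39) = 1, μ(41) = -1, μ(42) = -1, μ(43) = -1, μ(46) = 1, μ(47) = -1, μ(51) = 1, μ(53) = -1, μ(55) = 1, μ(57) = 1, μ(58) = 1, μ(59) = -1, μ(61) = -1, μ(62) = 1, μ(65) = 1, μ(66) = -1, μ(67) = -1, μ(69) = 1, μ(70) = -1, μ(71) = -1, μ(73) = -1, μ(74) = 1, μ(77) = 1, μ(78) = -1, μ(79) = -1, μ(82) = 1, μ(83) = -1, μ(85) = 1, μ(86) = 1, μ(87) = 1, μ(89) = -1, μ(91) = 1, μ(93) = 1, μ(94) = 1, μ(95) = 1, μ(97) = -1, with μ = 0 on non-squarefree integers. Summing μ(k)/k for k where μ(k) ≠ 0 gives 11962644395524974654034383169459538/384261327324253070792183691221959345 ≈ 0.0311. (PNT ⟺ this sum → 0 as n → ∞.)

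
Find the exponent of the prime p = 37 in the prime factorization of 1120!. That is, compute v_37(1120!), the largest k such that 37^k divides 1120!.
v_37(1120!) = 30

Legendre's formula: v_p(n!) = Σ_{k ≥ 1} ⌊n / p^k⌋. For p = 37, n = 1120, the terms are:
  ⌊1120/37^1⌋ = ⌊1120/37⌋ = 30
(the next term ⌊1120/37^2⌋ = 0, terminating the sum). Summing: v_37(1120!) = 30 = 30.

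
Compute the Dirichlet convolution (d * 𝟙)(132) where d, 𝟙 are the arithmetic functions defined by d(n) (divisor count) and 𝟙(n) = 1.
(d * 𝟙)(132) = 54

Divisors of 132: [1, 2, 3, 4, 6, 11, 12, 22, 33, 44, 66, 132]. For each d | 132:
  d = 1: d(1) · 𝟙(132/1) = 1 · 1 = 1
  d = 2: d(2) · 𝟙(132/2) = 2 · 1 = 2
  d = 3: d(3) · 𝟙(132/3) = 2 · 1 = 2
  d = 4: d(4) · 𝟙(132/4) = 3 · 1 = 3
  d = 6: d(6) · 𝟙(132/6) = 4 · 1 = 4
  d = 11: d(11) · 𝟙(132/11) = 2 · 1 = 2
  d = 12: d(12) · 𝟙(132/12) = 6 · 1 = 6
  d = 22: d(22) · 𝟙(132/22) = 4 · 1 = 4
  d = 33: d(33) · 𝟙(132/33) = 4 · 1 = 4
  d = 44: d(44) · 𝟙(132/44) = 6 · 1 = 6
  d = 66: d(66) · 𝟙(132/66) = 8 · 1 = 8
  d = 132: d(132) · 𝟙(132/132) = 12 · 1 = 12
Summing: (d * 𝟙)(132) = 1 + 2 + 2 + 3 + 4 + 2 + 6 + 4 + 4 + 6 + 8 + 12 = 54.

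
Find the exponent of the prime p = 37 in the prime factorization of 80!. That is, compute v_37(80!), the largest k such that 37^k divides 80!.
v_37(80!) = 2

Legendre's formula: v_p(n!) = Σ_{k ≥ 1} ⌊n / p^k⌋. For p = 37, n = 80, the terms are:
  ⌊80/37^1⌋ = ⌊80/37⌋ = 2
(the next term ⌊80/37^2⌋ = 0, terminating the sum). Summing: v_37(80!) = 2 = 2.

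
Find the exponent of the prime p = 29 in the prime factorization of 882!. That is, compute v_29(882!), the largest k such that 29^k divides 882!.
v_29(882!) = 31

Legendre's formula: v_p(n!) = Σ_{k ≥ 1} ⌊n / p^k⌋. For p = 29, n = 882, the terms are:
  ⌊882/29^1⌋ = ⌊882/29⌋ = 30
  ⌊882/29^2⌋ = ⌊882/841⌋ = 1
(the next term ⌊882/29^3⌋ = 0, terminating the sum). Summing: v_29(882!) = 30 + 1 = 31.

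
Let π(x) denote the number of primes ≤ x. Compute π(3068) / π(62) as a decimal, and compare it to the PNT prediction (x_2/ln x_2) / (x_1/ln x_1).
π(3068)/π(62) = 439/18 ≈ 24.3889;  PNT prediction ≈ 25.4368.

π(62) = 18 and π(3068) = 439, so π(3068)/π(62) ≈ 24.3889. The PNT-predicted ratio is (3068/ln(3068)) / (62/ln(62)) ≈ 25.4368. The two agree to within a few percent, as expected.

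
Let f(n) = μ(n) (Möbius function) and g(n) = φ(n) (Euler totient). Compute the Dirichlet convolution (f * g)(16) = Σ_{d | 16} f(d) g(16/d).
(μ * φ)(16) = 4

Divisors of 16: [1, 2, 4, 8, 16]. For each d | 16:
  d = 1: μ(1) · φ(16/1) = 1 · 8 = 8
  d = 2: μ(2) · φ(16/2) = -1 · 4 = -4
  d = 4: μ(4) · φ(16/4) = 0 · 2 = 0
  d = 8: μ(8) · φ(16/8) = 0 · 1 = 0
  d = 16: μ(16) · φ(16/16) = 0 · 1 = 0
Summing: (μ * φ)(16) = 8 + -4 + 0 + 0 + 0 = 4.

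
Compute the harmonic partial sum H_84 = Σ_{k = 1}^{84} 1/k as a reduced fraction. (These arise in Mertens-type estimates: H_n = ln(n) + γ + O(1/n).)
H_84 = 3681181948368536301765969745576439759/734184632222154704090370027645633600

Direct summation: H_84 = 1 + 1/2 + ... + 1/84. The least common denominator is lcm(1, ..., 84) = 8076030954443701744994070304101969600; over this denominator the numerator is 8076030954443701744994070304101969600 + 4038015477221850872497035152050984800 + 2692010318147900581664690101367323200 + 2019007738610925436248517576025492400 + 1615206190888740348998814060820393920 + 1346005159073950290832345050683661600 + 1153718707777671677856295757728852800 + 1009503869305462718124258788012746200 + 897336772715966860554896700455774400 + 807603095444370174499407030410196960 + 734184632222154704090370027645633600 + 673002579536975145416172525341830800 + 621233150341823211153390023392459200 + 576859353888835838928147878864426400 + 538402063629580116332938020273464640 + 504751934652731359062129394006373100 + 475060644379041279117298253182468800 + 448668386357983430277448350227887200 + 425054260760194828683898437057998400 + 403801547722185087249703515205098480 + 384572902592557225952098585909617600 + 367092316111077352045185013822816800 + 351131780627987032391046534960955200 + 336501289768487572708086262670915400 + 323041238177748069799762812164078784 + 310616575170911605576695011696229600 + 299112257571988953518298900151924800 + 288429676944417919464073939432213200 + 278483826015300060172209320831102400 + 269201031814790058166469010136732320 + 260517127562700056290131300132321600 + 252375967326365679531064697003186550 + 244728210740718234696790009215211200 + 237530322189520639558649126591234400 + 230743741555534335571259151545770560 + 224334193178991715138724175113943600 + 218271106876856803918758656867620800 + 212527130380097414341949218528999200 + 207077716780607737051130007797486400 + 201900773861092543624851757602549240 + 196976364742529310853513909856145600 + 192286451296278612976049292954808800 + 187814673359155854534745821025627200 + 183546158055538676022592506911408400 + 179467354543193372110979340091154880 + 175565890313993516195523267480477600 + 171830445839227696702001495831956800 + 168250644884243786354043131335457700 + 164816958253953096836613679675550400 + 161520619088874034899881406082039392 + 158353548126347093039099417727489600 + 155308287585455802788347505848114800 + 152377942536673617830076798190603200 + 149556128785994476759149450075962400 + 146836926444430940818074005529126720 + 144214838472208959732036969716106600 + 141684753586731609561299479019332800 + 139241913007650030086104660415551200 + 136881880583791554999899496679694400 + 134600515907395029083234505068366160 + 132393950072847569590066726296753600 + 130258563781350028145065650066160800 + 128190967530852408650699528636539200 + 126187983663182839765532348501593275 + 124246630068364642230678004678491840 + 122364105370359117348395004607605600 + 120537775439458234999911497076148800 + 118765161094760319779324563295617200 + 117043926875995677463682178320318400 + 115371870777767167785629575772885280 + 113746914851319742887240426818337600 + 112167096589495857569362087556971800 + 110630561019776736232795483617835200 + 109135553438428401959379328433810400 + 107680412725916023266587604054692928 + 106263565190048707170974609264499600 + 104883518888879243441481432520804800 + 103538858390303868525565003898743200 + 102228239929667110696127472203822400 + 100950386930546271812425878801274620 + 99704085857329651172766300050641600 + 98488182371264655426756954928072800 + 97301577764381948734868316916891200 + 96143225648139306488024646477404400 = 40493001432053899319425667201340837349, so H_84 = 40493001432053899319425667201340837349/8076030954443701744994070304101969600; reducing by gcd(40493001432053899319425667201340837349, 8076030954443701744994070304101969600) = 11 gives 3681181948368536301765969745576439759/734184632222154704090370027645633600 ≈ 5.01397. (The PNT-adjacent estimate ln(84) + γ ≈ 5.00803 matches within O(1/n).)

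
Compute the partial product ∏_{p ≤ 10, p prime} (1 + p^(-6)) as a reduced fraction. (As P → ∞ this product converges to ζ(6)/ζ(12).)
∏ = 17446405561/17153224200

The primes p ≤ 10 are [2, 3, 5, 7]. For each, (1 + 1/p^6) = (p^6 + 1)/p^6. Multiplying these fractions over p ∈ [2, 3, 5, 7] gives 17446405561/17153224200. (In the limit P → ∞ this tends to ζ(6)/ζ(12).)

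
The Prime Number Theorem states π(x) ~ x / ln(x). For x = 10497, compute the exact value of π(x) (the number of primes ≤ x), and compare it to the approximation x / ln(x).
π(10497) = 1283;  x/ln(x) ≈ 1133.73;  relative error ≈ 11.63%.

Directly count primes up to 10497: π(10497) = 1283. The PNT approximation gives 10497/ln(10497) ≈ 10497/9.25884 ≈ 1133.73. Relative error (π(x) − x/ln(x)) / π(x) ≈ 11.63%; the approximation is known to undercount slightly (Li(x) is a better estimate).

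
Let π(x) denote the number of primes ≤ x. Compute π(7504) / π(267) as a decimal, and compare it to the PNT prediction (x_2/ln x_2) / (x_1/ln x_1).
π(7504)/π(267) = 950/56 ≈ 16.9643;  PNT prediction ≈ 17.5978.

π(267) = 56 and π(7504) = 950, so π(7504)/π(267) ≈ 16.9643. The PNT-predicted ratio is (7504/ln(7504)) / (267/ln(267)) ≈ 17.5978. The two agree to within a few percent, as expected.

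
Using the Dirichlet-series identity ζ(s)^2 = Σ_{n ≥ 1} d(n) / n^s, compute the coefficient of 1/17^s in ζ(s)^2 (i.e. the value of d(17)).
d(17) = 2

ζ(s)^2 = (Σ 1/m^s)(Σ 1/k^s). The coefficient of 1/n^s in the product is the number of ordered pairs (m, k) with mk = n, which equals d(n). For n = 17, divisors are [1, 17], so d(17) = 2.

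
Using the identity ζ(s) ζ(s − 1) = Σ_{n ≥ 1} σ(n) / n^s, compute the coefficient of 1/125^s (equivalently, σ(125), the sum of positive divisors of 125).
σ(125) = 156

In the product (Σ m^0/m^s)(Σ k / k^s) = Σ (Σ_{d | n} d) / n^s, the coefficient of 1/n^s is σ(n) = Σ_{d | n} d. For n = 125, divisors are [1, 5, 25, 125]; summing: σ(125) = 156.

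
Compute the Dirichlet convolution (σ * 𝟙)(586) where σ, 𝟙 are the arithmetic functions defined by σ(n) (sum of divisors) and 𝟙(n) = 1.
(σ * 𝟙)(586) = 1180

Divisors of 586: [1, 2, 293, 586]. For each d | 586:
  d = 1: σ(1) · 𝟙(586/1) = 1 · 1 = 1
  d = 2: σ(2) · 𝟙(586/2) = 3 · 1 = 3
  d = 293: σ(293) · 𝟙(586/293) = 294 · 1 = 294
  d = 586: σ(586) · 𝟙(586/586) = 882 · 1 = 882
Summing: (σ * 𝟙)(586) = 1 + 3 + 294 + 882 = 1180.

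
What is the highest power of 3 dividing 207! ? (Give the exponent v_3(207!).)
v_3(207!) = 101

Legendre's formula: v_p(n!) = Σ_{k ≥ 1} ⌊n / p^k⌋. For p = 3, n = 207, the terms are:
  ⌊207/3^1⌋ = ⌊207/3⌋ = 69
  ⌊207/3^2⌋ = ⌊207/9⌋ = 23
  ⌊207/3^3⌋ = ⌊207/27⌋ = 7
  ⌊207/3^4⌋ = ⌊207/81⌋ = 2
(the next term ⌊207/3^5⌋ = 0, terminating the sum). Summing: v_3(207!) = 69 + 23 + 7 + 2 = 101.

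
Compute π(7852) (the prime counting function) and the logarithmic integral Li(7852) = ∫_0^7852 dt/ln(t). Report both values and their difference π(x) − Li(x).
π(7852) = 991;  Li(7852) ≈ 1009.93;  π(x) − Li(x) ≈ -18.93.

Direct count of primes ≤ 7852 gives π(7852) = 991. Numerical evaluation of the logarithmic integral gives Li(7852) ≈ 1009.93. The difference π(x) − Li(x) ≈ -18.93 is typically negative for small/moderate x (Li(x) overestimates), though Littlewood's theorem shows this sign changes infinitely often.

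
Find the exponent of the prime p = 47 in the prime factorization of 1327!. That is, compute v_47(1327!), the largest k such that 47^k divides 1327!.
v_47(1327!) = 28

Legendre's formula: v_p(n!) = Σ_{k ≥ 1} ⌊n / p^k⌋. For p = 47, n = 1327, the terms are:
  ⌊1327/47^1⌋ = ⌊1327/47⌋ = 28
(the next term ⌊1327/47^2⌋ = 0, terminating the sum). Summing: v_47(1327!) = 28 = 28.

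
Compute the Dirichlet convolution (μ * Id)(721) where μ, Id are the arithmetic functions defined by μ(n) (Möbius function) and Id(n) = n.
(μ * Id)(721) = 612

Divisors of 721: [1, 7, 103, 721]. For each d | 721:
  d = 1: μ(1) · Id(721/1) = 1 · 721 = 721
  d = 7: μ(7) · Id(721/7) = -1 · 103 = -103
  d = 103: μ(103) · Id(721/103) = -1 · 7 = -7
  d = 721: μ(721) · Id(721/721) = 1 · 1 = 1
Summing: (μ * Id)(721) = 721 + -103 + -7 + 1 = 612.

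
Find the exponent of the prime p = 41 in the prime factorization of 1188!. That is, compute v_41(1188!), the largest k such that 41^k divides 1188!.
v_41(1188!) = 28

Legendre's formula: v_p(n!) = Σ_{k ≥ 1} ⌊n / p^k⌋. For p = 41, n = 1188, the terms are:
  ⌊1188/41^1⌋ = ⌊1188/41⌋ = 28
(the next term ⌊1188/41^2⌋ = 0, terminating the sum). Summing: v_41(1188!) = 28 = 28.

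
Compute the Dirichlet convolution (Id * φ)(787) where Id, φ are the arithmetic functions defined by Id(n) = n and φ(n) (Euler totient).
(Id * φ)(787) = 1573

Divisors of 787: [1, 787]. For each d | 787:
  d = 1: Id(1) · φ(787/1) = 1 · 786 = 786
  d = 787: Id(787) · φ(787/787) = 787 · 1 = 787
Summing: (Id * φ)(787) = 786 + 787 = 1573.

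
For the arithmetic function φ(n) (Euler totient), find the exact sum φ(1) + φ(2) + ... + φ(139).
Σ_{n ≤ 139} φ(n) = 5952

Compute φ(n) for each 1 ≤ n ≤ 139: φ(1) = 1, φ(2) = 1, φ(3) = 2, φ(4) = 2, φ(5) = 4, φ(6) = 2, φ(7) = 6, φ(8) = 4, φ(9) = 6, φ(10) = 4, φ(11) = 10, φ(12) = 4, φ(13) = 12, φ(14) = 6, φ(15) = 8, φ(16) = 8, φ(17) = 16, φ(18) = 6, φ(19) = 18, φ(20) = 8, φ(21) = 12, φ(22) = 10, φ(23) = 22, φ(24) = 8, φ(25) = 20, φ(26) = 12, φ(27) = 18, φ(28) = 12, φ(29) = 28, φ(30) = 8, φ(31) = 30, φ(32) = 16, φ(33) = 20, φ(34) = 16, φ(35) = 24, φ(36) = 12, φ(37) = 36, φ(38) = 18, φ(39) = 24, φ(40) = 16, φ(41) = 40, φ(42) = 12, φ(43) = 42, φ(44) = 20, φ(45) = 24, φ(46) = 22, φ(47) = 46, φ(48) = 16, φ(49) = 42, φ(50) = 20, φ(51) = 32, φ(52) = 24, φ(53) = 52, φ(54) = 18, φ(55) = 40, φ(56) = 24, φ(57) = 36, φ(58) = 28, φ(59) = 58, φ(60) = 16, φ(61) = 60, φ(62) = 30, φ(63) = 36, φ(64) = 32, φ(65) = 48, φ(66) = 20, φ(67) = 66, φ(68) = 32, φ(69) = 44, φ(70) = 24, φ(71) = 70, φ(72) = 24, φ(73) = 72, φ(74) = 36, φ(75) = 40, φ(76) = 36, φ(77) = 60, φ(78) = 24, φ(79) = 78, φ(80) = 32, φ(81) = 54, φ(82) = 40, φ(83) = 82, φ(84) = 24, φ(85) = 64, φ(86) = 42, φ(87) = 56, φ(88) = 40, φ(89) = 88, φ(90) = 24, φ(91) = 72, φ(92) = 44, φ(93) = 60, φ(94) = 46, φ(95) = 72, φ(96) = 32, φ(97) = 96, φ(98) = 42, φ(99) = 60, φ(100) = 40, φ(101) = 100, φ(102) = 32, φ(103) = 102, φ(104) = 48, φ(105) = 48, φ(106) = 52, φ(107) = 106, φ(108) = 36, φ(109) = 108, φ(110) = 40, φ(111) = 72, φ(112) = 48, φ(113) = 112, φ(114) = 36, φ(115) = 88, φ(116) = 56, φ(117) = 72, φ(118) = 58, φ(119) = 96, φ(120) = 32, φ(121) = 110, φ(122) = 60, φ(123) = 80, φ(124) = 60, φ(125) = 100, φ(126) = 36, φ(127) = 126, φ(128) = 64, φ(129) = 84, φ(130) = 48, φ(131) = 130, φ(132) = 40, φ(133) = 108, φ(134) = 66, φ(135) = 72, φ(136) = 64, φ(137) = 136, φ(138) = 44, φ(139) = 138. Summing all 139 values: 5952. (Average order: Σ_{n ≤ x} φ(n) ~ (3/π²) x². For x = 139, (3/π²)·139² ≈ 5872.88.)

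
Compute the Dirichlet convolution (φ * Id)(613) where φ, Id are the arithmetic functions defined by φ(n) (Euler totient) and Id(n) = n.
(φ * Id)(613) = 1225

Divisors of 613: [1, 613]. For each d | 613:
  d = 1: φ(1) · Id(613/1) = 1 · 613 = 613
  d = 613: φ(613) · Id(613/613) = 612 · 1 = 612
Summing: (φ * Id)(613) = 613 + 612 = 1225.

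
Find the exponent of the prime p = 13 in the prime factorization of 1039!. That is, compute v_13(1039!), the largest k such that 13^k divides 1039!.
v_13(1039!) = 85

Legendre's formula: v_p(n!) = Σ_{k ≥ 1} ⌊n / p^k⌋. For p = 13, n = 1039, the terms are:
  ⌊1039/13^1⌋ = ⌊1039/13⌋ = 79
  ⌊1039/13^2⌋ = ⌊1039/169⌋ = 6
(the next term ⌊1039/13^3⌋ = 0, terminating the sum). Summing: v_13(1039!) = 79 + 6 = 85.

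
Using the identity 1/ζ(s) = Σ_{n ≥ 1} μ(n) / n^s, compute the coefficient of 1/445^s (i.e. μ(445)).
μ(445) = 1

Factor n = 445 = 5 · 89. μ(n) = 0 if any exponent ≥ 2 (not squarefree); otherwise μ(n) = (−1)^{ω(n)} where ω(n) is the number of distinct prime factors. Applying: μ(445) = 1.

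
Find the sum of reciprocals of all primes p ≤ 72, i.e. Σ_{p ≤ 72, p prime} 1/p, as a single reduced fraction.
Σ 1/p = 972416614407737400870501653/557940830126698960967415390

π(72) = 20, so the primes ≤ 72 are [2, 3, 5, 7, 11, 13, 17, 19, 23, 29, 31, 37, 41, 43, 47, 53, 59, 61, 67, 71]. Summing 1/p over these primes: 972416614407737400870501653/557940830126698960967415390 ≈ 1.7429. Mertens estimate ln ln(72) + 0.2615 ≈ 1.7147.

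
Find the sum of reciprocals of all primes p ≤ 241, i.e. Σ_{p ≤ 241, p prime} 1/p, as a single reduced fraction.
Σ 1/p = 506873196134241441348690763593294873492730445394823722837469097176314709804649267964680634478659521/256041159035492609053110100510385311995538591998443060216114576417920917800321526504084465112487730

π(241) = 53, so the primes ≤ 241 are [2, 3, 5, 7, 11, 13, 17, 19, 23, 29, 31, 37, 41, 43, 47, 53, 59, 61, 67, 71, 73, 79, 83, 89, 97, 101, 103, 107, 109, 113, 127, 131, 137, 139, 149, 151, 157, 163, 167, 173, 179, 181, 191, 193, 197, 199, 211, 223, 227, 229, 233, 239, 241]. Summing 1/p over these primes: 506873196134241441348690763593294873492730445394823722837469097176314709804649267964680634478659521/256041159035492609053110100510385311995538591998443060216114576417920917800321526504084465112487730 ≈ 1.9797. Mertens estimate ln ln(241) + 0.2615 ≈ 1.9635.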